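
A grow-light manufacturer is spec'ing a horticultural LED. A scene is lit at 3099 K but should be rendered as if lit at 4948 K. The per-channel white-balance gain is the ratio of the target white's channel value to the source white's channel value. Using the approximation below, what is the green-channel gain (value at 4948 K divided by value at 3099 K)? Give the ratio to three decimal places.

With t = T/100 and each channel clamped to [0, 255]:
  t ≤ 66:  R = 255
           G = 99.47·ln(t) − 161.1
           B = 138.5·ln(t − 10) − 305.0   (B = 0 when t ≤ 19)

At 3099 K (t = 30.99):
  G = 99.47·ln 30.99 − 161.1 = 99.47·3.4337 − 161.1 = 180.447.
At 4948 K (t = 49.48):
  G = 99.47·ln 49.48 − 161.1 = 99.47·3.9016 − 161.1 = 226.989.
Gain = 226.989 / 180.447 = 1.2579 → 1.258.

1.258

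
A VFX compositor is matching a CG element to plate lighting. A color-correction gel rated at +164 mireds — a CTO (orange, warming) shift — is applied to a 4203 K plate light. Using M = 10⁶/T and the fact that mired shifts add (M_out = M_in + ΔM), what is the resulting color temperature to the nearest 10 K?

2490 K

M_in = 10⁶/4203 = 237.93 mireds.
M_out = 237.93 + (+164) = 401.93 mireds.
T_out = 10⁶/401.93 = 2488.0 K → 2490 K.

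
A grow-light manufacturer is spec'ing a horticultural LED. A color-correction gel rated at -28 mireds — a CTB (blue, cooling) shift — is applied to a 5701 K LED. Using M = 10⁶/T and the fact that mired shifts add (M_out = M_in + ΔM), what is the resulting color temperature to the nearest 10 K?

6780 K

M_in = 10⁶/5701 = 175.41 mireds.
M_out = 175.41 + (-28) = 147.41 mireds.
T_out = 10⁶/147.41 = 6783.9 K → 6780 K.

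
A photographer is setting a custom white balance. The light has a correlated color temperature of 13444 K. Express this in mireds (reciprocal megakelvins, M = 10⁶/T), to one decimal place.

M = 10⁶ / 13444 = 74.383 → 74.4 mireds.

74.4 mireds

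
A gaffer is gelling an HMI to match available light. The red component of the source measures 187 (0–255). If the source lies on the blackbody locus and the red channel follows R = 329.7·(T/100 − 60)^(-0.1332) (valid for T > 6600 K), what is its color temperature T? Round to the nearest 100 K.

(t − 60)^(-0.1332) = 187/329.7 = 0.56718.
t − 60 = 0.56718^(1/-0.1332) = 0.56718^(-7.508) = 70.620, so t = 130.620.
T = 100·t = 13062 K → 13100 K to the nearest 100 K.

13100 K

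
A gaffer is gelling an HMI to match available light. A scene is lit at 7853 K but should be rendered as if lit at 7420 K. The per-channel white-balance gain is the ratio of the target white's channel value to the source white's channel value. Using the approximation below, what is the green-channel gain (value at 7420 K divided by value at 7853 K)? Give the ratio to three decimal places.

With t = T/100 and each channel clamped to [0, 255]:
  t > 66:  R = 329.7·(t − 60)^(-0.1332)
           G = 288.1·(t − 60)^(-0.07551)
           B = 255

At 7853 K (t = 78.53):
  G = 288.1·(78.53 − 60)^(-0.07551) = 288.1·18.53^(-0.07551) = 288.1·0.80216 = 231.103.
At 7420 K (t = 74.2):
  G = 288.1·(74.2 − 60)^(-0.07551) = 288.1·14.2^(-0.07551) = 288.1·0.81845 = 235.795.
Gain = 235.795 / 231.103 = 1.0203 → 1.020.

1.020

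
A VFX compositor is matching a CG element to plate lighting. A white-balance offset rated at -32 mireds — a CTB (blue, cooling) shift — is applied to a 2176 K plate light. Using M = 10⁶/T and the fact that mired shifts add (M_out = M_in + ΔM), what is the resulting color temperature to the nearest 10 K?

M_in = 10⁶/2176 = 459.56 mireds.
M_out = 459.56 + (-32) = 427.56 mireds.
T_out = 10⁶/427.56 = 2338.9 K → 2340 K.

2340 K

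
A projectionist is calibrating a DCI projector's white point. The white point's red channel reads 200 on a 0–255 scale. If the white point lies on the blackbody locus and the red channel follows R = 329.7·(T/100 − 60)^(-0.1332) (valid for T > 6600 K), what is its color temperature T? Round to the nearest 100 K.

10300 K

(t − 60)^(-0.1332) = 200/329.7 = 0.60661.
t − 60 = 0.60661^(1/-0.1332) = 0.60661^(-7.508) = 42.638, so t = 102.638.
T = 100·t = 10264 K → 10300 K to the nearest 100 K.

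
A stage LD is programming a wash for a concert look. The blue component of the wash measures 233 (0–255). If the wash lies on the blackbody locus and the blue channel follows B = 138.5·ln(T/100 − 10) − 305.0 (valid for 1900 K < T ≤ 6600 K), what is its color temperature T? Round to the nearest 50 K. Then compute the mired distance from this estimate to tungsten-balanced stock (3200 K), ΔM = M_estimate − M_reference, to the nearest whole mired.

-142 mireds

ln(t − 10) = (233 + 305.0) / 138.5 = 3.8845.
t − 10 = e^3.8845 = 48.641, so t = 58.641.
T = 100·t = 5864 K → 5850 K to the nearest 50 K.
M_estimate = 10⁶/5850 = 170.94; M_reference = 10⁶/3200 = 312.50.
ΔM = 170.94 − 312.50 = -141.56 → -142 mireds.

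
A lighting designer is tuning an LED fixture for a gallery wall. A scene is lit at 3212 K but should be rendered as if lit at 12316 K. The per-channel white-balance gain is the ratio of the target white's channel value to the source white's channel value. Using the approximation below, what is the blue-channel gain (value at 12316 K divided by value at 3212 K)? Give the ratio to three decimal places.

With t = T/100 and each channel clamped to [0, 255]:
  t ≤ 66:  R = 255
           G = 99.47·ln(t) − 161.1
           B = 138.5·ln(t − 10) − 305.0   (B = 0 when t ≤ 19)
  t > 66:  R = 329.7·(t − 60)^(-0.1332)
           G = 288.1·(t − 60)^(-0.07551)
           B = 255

At 3212 K (t = 32.12):
  B = 138.5·ln(32.12 − 10) − 305.0 = 138.5·ln 22.12 − 305.0 = 138.5·3.0965 − 305.0 = 123.863.
At 12316 K (t = 123.16):
  B = 255 by definition for t > 66.
Gain = 255.000 / 123.863 = 2.0587 → 2.059.

2.059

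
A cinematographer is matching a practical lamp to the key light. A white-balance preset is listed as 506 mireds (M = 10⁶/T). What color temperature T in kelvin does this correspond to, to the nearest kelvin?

1976 K

T = 10⁶ / 506 = 1976.28 K → 1976 K.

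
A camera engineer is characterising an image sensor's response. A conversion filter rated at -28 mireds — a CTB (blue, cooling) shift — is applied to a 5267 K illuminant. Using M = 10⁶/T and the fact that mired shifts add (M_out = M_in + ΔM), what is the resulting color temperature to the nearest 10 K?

M_in = 10⁶/5267 = 189.86 mireds.
M_out = 189.86 + (-28) = 161.86 mireds.
T_out = 10⁶/161.86 = 6178.1 K → 6180 K.

6180 K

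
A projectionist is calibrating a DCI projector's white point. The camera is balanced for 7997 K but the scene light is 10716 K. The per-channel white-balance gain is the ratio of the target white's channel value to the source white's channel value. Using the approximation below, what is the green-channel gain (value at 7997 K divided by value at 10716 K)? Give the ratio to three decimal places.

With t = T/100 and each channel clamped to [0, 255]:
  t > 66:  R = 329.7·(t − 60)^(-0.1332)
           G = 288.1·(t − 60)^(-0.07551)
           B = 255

1.067

At 10716 K (t = 107.16):
  G = 288.1·(107.16 − 60)^(-0.07551) = 288.1·47.16^(-0.07551) = 288.1·0.74753 = 215.363.
At 7997 K (t = 79.97):
  G = 288.1·(79.97 − 60)^(-0.07551) = 288.1·19.97^(-0.07551) = 288.1·0.79764 = 229.801.
Gain = 229.801 / 215.363 = 1.0670 → 1.067.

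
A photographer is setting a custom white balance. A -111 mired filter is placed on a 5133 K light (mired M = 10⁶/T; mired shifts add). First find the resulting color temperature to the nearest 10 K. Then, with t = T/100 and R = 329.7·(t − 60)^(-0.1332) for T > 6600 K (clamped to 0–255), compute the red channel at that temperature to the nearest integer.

M_in = 10⁶/5133 = 194.82; M_out = 194.82 + (-111) = 83.82.
T_out = 10⁶/83.82 = 11930.6 K → 11930 K; t = 119.3.
R = 329.7·(119.3 − 60)^(-0.1332) = 329.7·59.3^(-0.1332) = 329.7·0.58054 = 191.403.
Rounded: 191.

191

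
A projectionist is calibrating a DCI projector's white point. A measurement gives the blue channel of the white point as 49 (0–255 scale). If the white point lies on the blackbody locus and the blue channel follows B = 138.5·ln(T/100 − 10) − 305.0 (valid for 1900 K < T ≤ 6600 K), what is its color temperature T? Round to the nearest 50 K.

ln(t − 10) = (49 + 305.0) / 138.5 = 2.5560.
t − 10 = e^2.5560 = 12.884, so t = 22.884.
T = 100·t = 2288 K → 2300 K to the nearest 50 K.

2300 K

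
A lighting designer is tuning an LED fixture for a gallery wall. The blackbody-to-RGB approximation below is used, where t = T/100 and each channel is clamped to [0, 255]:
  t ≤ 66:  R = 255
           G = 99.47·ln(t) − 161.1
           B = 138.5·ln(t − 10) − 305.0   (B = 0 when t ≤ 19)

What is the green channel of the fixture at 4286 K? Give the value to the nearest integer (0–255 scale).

213

t = 4286/100 = 42.86; the t ≤ 66 branch applies.
G = 99.47·ln 42.86 − 161.1 = 99.47·3.7579 − 161.1 = 212.702.
Rounded: 213.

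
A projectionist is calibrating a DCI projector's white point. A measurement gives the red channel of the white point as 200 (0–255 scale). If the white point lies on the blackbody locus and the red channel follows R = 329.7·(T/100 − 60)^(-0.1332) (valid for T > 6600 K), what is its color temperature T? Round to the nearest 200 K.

10200 K

(t − 60)^(-0.1332) = 200/329.7 = 0.60661.
t − 60 = 0.60661^(1/-0.1332) = 0.60661^(-7.508) = 42.638, so t = 102.638.
T = 100·t = 10264 K → 10200 K to the nearest 200 K.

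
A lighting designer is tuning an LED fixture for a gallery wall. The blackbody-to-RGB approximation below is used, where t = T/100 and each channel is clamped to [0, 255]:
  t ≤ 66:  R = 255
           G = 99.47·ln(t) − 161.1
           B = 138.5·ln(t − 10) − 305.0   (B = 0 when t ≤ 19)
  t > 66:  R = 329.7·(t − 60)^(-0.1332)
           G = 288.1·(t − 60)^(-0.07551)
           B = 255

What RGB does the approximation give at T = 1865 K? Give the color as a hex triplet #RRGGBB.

#FF8200

t = 1865/100 = 18.65; the t ≤ 66 branch applies.
R = 255 by definition for t ≤ 66.
G = 99.47·ln 18.65 − 161.1 = 99.47·2.9258 − 161.1 = 129.934.
t = 18.65 ≤ 19, so B = 0.
Rounded: (255, 130, 0).
In hex: #FF8200.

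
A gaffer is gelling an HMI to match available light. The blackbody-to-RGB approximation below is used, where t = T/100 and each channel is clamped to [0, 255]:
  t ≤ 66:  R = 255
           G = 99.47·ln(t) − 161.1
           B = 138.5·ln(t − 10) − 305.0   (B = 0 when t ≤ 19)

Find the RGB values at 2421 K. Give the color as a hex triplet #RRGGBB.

t = 2421/100 = 24.21; the t ≤ 66 branch applies.
R = 255 by definition for t ≤ 66.
G = 99.47·ln 24.21 − 161.1 = 99.47·3.1868 − 161.1 = 155.888.
B = 138.5·ln(24.21 − 10) − 305.0 = 138.5·ln 14.21 − 305.0 = 138.5·2.6539 − 305.0 = 62.572.
Rounded: (255, 156, 63).
In hex: #FF9C3F.

#FF9C3F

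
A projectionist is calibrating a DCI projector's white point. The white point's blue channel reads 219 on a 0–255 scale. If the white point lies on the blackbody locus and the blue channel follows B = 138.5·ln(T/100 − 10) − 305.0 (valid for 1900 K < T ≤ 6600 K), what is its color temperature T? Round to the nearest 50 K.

5400 K

ln(t − 10) = (219 + 305.0) / 138.5 = 3.7834.
t − 10 = e^3.7834 = 43.965, so t = 53.965.
T = 100·t = 5396 K → 5400 K to the nearest 50 K.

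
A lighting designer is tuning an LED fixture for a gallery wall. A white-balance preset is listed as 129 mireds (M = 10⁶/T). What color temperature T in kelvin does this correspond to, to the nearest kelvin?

7752 K

T = 10⁶ / 129 = 7751.94 K → 7752 K.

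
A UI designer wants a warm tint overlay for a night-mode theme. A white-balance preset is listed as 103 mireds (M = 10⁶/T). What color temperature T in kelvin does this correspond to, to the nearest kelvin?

T = 10⁶ / 103 = 9708.74 K → 9709 K.

9709 K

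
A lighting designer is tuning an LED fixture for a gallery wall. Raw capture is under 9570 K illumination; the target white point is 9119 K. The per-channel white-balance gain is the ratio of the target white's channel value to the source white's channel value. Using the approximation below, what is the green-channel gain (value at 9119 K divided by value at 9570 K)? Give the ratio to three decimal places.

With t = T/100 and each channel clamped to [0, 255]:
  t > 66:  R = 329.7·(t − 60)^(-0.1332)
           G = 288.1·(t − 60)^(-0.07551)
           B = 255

At 9570 K (t = 95.7):
  G = 288.1·(95.7 − 60)^(-0.07551) = 288.1·35.7^(-0.07551) = 288.1·0.76341 = 219.939.
At 9119 K (t = 91.19):
  G = 288.1·(91.19 − 60)^(-0.07551) = 288.1·31.19^(-0.07551) = 288.1·0.77124 = 222.193.
Gain = 222.193 / 219.939 = 1.0103 → 1.010.

1.010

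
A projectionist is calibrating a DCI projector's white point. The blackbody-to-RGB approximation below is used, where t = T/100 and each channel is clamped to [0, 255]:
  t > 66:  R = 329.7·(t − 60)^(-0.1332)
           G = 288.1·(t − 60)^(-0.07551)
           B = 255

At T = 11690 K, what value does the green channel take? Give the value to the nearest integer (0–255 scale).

t = 11690/100 = 116.9; the t > 66 branch applies.
G = 288.1·(116.9 − 60)^(-0.07551) = 288.1·56.9^(-0.07551) = 288.1·0.73701 = 212.332.
Rounded: 212.

212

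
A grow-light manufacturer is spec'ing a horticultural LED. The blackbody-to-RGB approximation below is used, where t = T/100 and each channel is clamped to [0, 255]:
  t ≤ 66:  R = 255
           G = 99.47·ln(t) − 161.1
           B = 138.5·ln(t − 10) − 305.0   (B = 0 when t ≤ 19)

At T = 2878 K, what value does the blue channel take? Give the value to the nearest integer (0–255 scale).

101

t = 2878/100 = 28.78; the t ≤ 66 branch applies.
B = 138.5·ln(28.78 − 10) − 305.0 = 138.5·ln 18.78 − 305.0 = 138.5·2.9328 − 305.0 = 101.192.
Rounded: 101.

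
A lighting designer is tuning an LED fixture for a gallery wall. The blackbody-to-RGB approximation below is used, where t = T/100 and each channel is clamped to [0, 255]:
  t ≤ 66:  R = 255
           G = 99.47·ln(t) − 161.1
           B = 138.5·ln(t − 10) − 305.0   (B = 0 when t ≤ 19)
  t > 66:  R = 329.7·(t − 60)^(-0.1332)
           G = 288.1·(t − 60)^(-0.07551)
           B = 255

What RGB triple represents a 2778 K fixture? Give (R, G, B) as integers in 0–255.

(255, 170, 94)

t = 2778/100 = 27.78; the t ≤ 66 branch applies.
R = 255 by definition for t ≤ 66.
G = 99.47·ln 27.78 − 161.1 = 99.47·3.3243 − 161.1 = 169.570.
B = 138.5·ln(27.78 − 10) − 305.0 = 138.5·ln 17.78 − 305.0 = 138.5·2.8781 − 305.0 = 93.613.
Rounded: (255, 170, 94).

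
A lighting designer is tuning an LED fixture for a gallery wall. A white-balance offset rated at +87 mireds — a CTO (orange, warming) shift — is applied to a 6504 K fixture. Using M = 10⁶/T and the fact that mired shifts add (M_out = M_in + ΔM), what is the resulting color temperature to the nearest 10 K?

M_in = 10⁶/6504 = 153.75 mireds.
M_out = 153.75 + (+87) = 240.75 mireds.
T_out = 10⁶/240.75 = 4153.7 K → 4150 K.

4150 K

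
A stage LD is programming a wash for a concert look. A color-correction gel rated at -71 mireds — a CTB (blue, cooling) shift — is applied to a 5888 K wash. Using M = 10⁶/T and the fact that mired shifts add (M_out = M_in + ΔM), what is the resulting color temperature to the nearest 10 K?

M_in = 10⁶/5888 = 169.84 mireds.
M_out = 169.84 + (-71) = 98.84 mireds.
T_out = 10⁶/98.84 = 10117.7 K → 10120 K.

10120 K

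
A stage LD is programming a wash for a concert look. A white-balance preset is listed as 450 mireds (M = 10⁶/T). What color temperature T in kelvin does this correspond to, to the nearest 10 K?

T = 10⁶ / 450 = 2222.22 K → 2220 K.

2220 K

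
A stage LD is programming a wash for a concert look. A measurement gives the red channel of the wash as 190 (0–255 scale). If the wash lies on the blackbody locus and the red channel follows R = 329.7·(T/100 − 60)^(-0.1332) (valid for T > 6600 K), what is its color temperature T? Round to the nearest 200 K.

(t − 60)^(-0.1332) = 190/329.7 = 0.57628.
t − 60 = 0.57628^(1/-0.1332) = 0.57628^(-7.508) = 62.667, so t = 122.667.
T = 100·t = 12267 K → 12200 K to the nearest 200 K.

12200 K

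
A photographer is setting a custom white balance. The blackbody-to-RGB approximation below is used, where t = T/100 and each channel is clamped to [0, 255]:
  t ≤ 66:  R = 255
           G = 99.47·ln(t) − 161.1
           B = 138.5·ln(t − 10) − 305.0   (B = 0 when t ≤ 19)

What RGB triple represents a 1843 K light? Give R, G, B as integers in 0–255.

R=255, G=129, B=0

t = 1843/100 = 18.43; the t ≤ 66 branch applies.
R = 255 by definition for t ≤ 66.
G = 99.47·ln 18.43 − 161.1 = 99.47·2.9140 − 161.1 = 128.754.
t = 18.43 ≤ 19, so B = 0.
Rounded: (255, 129, 0).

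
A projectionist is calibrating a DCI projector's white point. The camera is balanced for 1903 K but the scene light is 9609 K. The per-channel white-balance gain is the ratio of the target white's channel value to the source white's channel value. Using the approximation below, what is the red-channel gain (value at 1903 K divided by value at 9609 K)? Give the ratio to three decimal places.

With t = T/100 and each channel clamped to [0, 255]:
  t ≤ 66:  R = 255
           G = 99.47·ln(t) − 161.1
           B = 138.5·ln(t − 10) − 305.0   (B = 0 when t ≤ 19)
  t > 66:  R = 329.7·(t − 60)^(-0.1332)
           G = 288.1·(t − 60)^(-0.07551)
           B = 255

1.247

At 9609 K (t = 96.09):
  R = 329.7·(96.09 − 60)^(-0.1332) = 329.7·36.09^(-0.1332) = 329.7·0.62023 = 204.491.
At 1903 K (t = 19.03):
  R = 255 by definition for t ≤ 66.
Gain = 255.000 / 204.491 = 1.2470 → 1.247.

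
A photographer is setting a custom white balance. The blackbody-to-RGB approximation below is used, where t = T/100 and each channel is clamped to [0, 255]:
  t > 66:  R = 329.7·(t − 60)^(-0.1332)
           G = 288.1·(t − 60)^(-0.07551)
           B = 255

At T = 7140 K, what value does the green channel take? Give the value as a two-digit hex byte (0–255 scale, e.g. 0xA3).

t = 7140/100 = 71.4; the t > 66 branch applies.
G = 288.1·(71.4 − 60)^(-0.07551) = 288.1·11.4^(-0.07551) = 288.1·0.83213 = 239.738.
Rounded: 240; in hex, 0xF0.

0xF0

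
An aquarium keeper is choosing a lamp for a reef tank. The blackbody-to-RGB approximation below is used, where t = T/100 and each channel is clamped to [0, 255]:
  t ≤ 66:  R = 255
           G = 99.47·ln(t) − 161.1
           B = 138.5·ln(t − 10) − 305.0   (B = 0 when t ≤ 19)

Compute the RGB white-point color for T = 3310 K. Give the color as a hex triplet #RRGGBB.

t = 3310/100 = 33.1; the t ≤ 66 branch applies.
R = 255 by definition for t ≤ 66.
G = 99.47·ln 33.1 − 161.1 = 99.47·3.4995 − 161.1 = 186.999.
B = 138.5·ln(33.1 − 10) − 305.0 = 138.5·ln 23.1 − 305.0 = 138.5·3.1398 − 305.0 = 129.867.
Rounded: (255, 187, 130).
In hex: #FFBB82.

#FFBB82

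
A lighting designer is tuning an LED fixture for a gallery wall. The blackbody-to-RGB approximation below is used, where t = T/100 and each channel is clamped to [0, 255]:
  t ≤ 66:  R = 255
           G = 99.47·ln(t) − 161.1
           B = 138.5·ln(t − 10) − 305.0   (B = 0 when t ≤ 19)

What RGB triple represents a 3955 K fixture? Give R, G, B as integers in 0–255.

t = 3955/100 = 39.55; the t ≤ 66 branch applies.
R = 255 by definition for t ≤ 66.
G = 99.47·ln 39.55 − 161.1 = 99.47·3.6776 − 161.1 = 204.707.
B = 138.5·ln(39.55 − 10) − 305.0 = 138.5·ln 29.55 − 305.0 = 138.5·3.3861 − 305.0 = 163.973.
Rounded: (255, 205, 164).

R=255, G=205, B=164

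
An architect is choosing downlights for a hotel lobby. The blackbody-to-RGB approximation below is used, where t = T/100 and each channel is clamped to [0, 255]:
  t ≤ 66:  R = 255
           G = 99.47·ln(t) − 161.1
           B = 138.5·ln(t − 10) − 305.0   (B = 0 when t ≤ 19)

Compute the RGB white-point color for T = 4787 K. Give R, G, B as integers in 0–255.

t = 4787/100 = 47.87; the t ≤ 66 branch applies.
R = 255 by definition for t ≤ 66.
G = 99.47·ln 47.87 − 161.1 = 99.47·3.8685 − 161.1 = 223.699.
B = 138.5·ln(47.87 − 10) − 305.0 = 138.5·ln 37.87 − 305.0 = 138.5·3.6342 − 305.0 = 198.331.
Rounded: (255, 224, 198).

R=255, G=224, B=198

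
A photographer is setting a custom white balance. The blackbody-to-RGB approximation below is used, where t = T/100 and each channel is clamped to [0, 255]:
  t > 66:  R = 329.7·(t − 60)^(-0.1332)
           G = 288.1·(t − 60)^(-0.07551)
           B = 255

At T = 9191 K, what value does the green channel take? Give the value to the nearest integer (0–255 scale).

222

t = 9191/100 = 91.91; the t > 66 branch applies.
G = 288.1·(91.91 − 60)^(-0.07551) = 288.1·31.91^(-0.07551) = 288.1·0.76991 = 221.810.
Rounded: 222.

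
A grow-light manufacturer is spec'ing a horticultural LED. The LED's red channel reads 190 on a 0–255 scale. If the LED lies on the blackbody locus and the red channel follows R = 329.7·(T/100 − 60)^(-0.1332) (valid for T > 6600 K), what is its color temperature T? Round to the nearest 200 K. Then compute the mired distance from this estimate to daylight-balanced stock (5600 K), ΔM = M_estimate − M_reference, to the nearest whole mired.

-97 mireds

(t − 60)^(-0.1332) = 190/329.7 = 0.57628.
t − 60 = 0.57628^(1/-0.1332) = 0.57628^(-7.508) = 62.667, so t = 122.667.
T = 100·t = 12267 K → 12200 K to the nearest 200 K.
M_estimate = 10⁶/12200 = 81.97; M_reference = 10⁶/5600 = 178.57.
ΔM = 81.97 − 178.57 = -96.60 → -97 mireds.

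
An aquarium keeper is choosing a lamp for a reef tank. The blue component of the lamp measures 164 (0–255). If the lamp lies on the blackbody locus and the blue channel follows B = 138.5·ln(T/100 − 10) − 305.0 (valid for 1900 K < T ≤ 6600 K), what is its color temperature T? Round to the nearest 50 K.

3950 K

ln(t − 10) = (164 + 305.0) / 138.5 = 3.3863.
t − 10 = e^3.3863 = 29.556, so t = 39.556.
T = 100·t = 3956 K → 3950 K to the nearest 50 K.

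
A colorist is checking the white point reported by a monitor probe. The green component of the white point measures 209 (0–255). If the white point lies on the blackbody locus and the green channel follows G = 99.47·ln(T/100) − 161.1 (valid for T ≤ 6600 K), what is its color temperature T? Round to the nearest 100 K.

4100 K

ln t = (209 + 161.1) / 99.47 = 3.7207.
t = e^3.7207 = 41.294.
T = 100·t = 4129 K → 4100 K to the nearest 100 K.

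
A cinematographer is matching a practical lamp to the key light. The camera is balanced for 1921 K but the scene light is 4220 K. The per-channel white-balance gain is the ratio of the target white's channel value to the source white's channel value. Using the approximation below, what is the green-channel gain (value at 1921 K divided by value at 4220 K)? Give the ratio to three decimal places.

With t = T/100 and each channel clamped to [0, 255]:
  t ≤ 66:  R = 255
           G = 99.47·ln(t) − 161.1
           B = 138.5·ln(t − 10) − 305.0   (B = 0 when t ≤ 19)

0.629

At 4220 K (t = 42.2):
  G = 99.47·ln 42.2 − 161.1 = 99.47·3.7424 − 161.1 = 211.159.
At 1921 K (t = 19.21):
  G = 99.47·ln 19.21 − 161.1 = 99.47·2.9554 − 161.1 = 132.877.
Gain = 132.877 / 211.159 = 0.6293 → 0.629.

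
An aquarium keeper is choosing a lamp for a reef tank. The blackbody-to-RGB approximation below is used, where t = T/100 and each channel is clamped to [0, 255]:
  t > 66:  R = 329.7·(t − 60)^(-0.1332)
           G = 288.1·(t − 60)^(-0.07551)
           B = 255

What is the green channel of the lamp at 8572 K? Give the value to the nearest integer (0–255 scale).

t = 8572/100 = 85.72; the t > 66 branch applies.
G = 288.1·(85.72 − 60)^(-0.07551) = 288.1·25.72^(-0.07551) = 288.1·0.78255 = 225.452.
Rounded: 225.

225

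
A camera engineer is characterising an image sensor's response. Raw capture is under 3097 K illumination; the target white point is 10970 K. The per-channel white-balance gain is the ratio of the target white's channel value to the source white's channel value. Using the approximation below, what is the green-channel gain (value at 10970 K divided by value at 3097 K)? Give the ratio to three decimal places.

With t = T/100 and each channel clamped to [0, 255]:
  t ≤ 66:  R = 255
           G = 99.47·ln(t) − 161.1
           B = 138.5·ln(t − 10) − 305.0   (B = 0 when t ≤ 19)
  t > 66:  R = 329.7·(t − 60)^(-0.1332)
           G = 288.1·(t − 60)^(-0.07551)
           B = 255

1.189

At 3097 K (t = 30.97):
  G = 99.47·ln 30.97 − 161.1 = 99.47·3.4330 − 161.1 = 180.382.
At 10970 K (t = 109.7):
  G = 288.1·(109.7 − 60)^(-0.07551) = 288.1·49.7^(-0.07551) = 288.1·0.74457 = 214.512.
Gain = 214.512 / 180.382 = 1.1892 → 1.189.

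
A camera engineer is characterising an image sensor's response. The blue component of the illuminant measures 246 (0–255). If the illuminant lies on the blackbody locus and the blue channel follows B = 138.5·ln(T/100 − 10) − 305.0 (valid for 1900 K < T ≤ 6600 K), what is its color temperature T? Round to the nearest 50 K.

ln(t − 10) = (246 + 305.0) / 138.5 = 3.9783.
t − 10 = e^3.9783 = 53.428, so t = 63.428.
T = 100·t = 6343 K → 6350 K to the nearest 50 K.

6350 K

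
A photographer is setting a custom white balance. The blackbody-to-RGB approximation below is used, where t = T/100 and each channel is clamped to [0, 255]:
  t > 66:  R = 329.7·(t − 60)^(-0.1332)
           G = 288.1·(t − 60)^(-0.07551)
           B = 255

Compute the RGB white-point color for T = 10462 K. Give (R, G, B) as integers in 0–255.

t = 10462/100 = 104.62; the t > 66 branch applies.
R = 329.7·(104.62 − 60)^(-0.1332) = 329.7·44.62^(-0.1332) = 329.7·0.60295 = 198.793.
G = 288.1·(104.62 − 60)^(-0.07551) = 288.1·44.62^(-0.07551) = 288.1·0.75066 = 216.266.
B = 255 by definition for t > 66.
Rounded: (199, 216, 255).

(199, 216, 255)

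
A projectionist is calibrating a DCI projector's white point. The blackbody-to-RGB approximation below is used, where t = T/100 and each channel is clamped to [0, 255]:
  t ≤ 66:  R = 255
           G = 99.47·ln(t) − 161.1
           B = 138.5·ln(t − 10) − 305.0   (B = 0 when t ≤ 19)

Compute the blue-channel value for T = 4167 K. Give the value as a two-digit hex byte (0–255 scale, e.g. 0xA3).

0xAE

t = 4167/100 = 41.67; the t ≤ 66 branch applies.
B = 138.5·ln(41.67 − 10) − 305.0 = 138.5·ln 31.67 − 305.0 = 138.5·3.4554 − 305.0 = 173.569.
Rounded: 174; in hex, 0xAE.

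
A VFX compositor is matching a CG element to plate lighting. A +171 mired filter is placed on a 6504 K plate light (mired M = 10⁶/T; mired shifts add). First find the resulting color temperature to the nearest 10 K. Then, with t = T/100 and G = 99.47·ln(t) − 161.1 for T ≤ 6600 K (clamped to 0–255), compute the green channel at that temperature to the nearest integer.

180

M_in = 10⁶/6504 = 153.75; M_out = 153.75 + (+171) = 324.75.
T_out = 10⁶/324.75 = 3079.3 K → 3080 K; t = 30.8.
G = 99.47·ln 30.8 − 161.1 = 99.47·3.4275 − 161.1 = 179.835.
Rounded: 180.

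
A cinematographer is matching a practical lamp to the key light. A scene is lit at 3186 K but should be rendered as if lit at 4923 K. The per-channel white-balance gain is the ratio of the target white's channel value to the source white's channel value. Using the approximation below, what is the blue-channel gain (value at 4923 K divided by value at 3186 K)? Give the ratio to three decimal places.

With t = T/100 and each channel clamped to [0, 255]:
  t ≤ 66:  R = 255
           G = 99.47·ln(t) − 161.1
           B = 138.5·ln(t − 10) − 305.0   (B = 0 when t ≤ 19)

At 3186 K (t = 31.86):
  B = 138.5·ln(31.86 − 10) − 305.0 = 138.5·ln 21.86 − 305.0 = 138.5·3.0847 − 305.0 = 122.225.
At 4923 K (t = 49.23):
  B = 138.5·ln(49.23 − 10) − 305.0 = 138.5·ln 39.23 − 305.0 = 138.5·3.6694 − 305.0 = 203.218.
Gain = 203.218 / 122.225 = 1.6626 → 1.663.

1.663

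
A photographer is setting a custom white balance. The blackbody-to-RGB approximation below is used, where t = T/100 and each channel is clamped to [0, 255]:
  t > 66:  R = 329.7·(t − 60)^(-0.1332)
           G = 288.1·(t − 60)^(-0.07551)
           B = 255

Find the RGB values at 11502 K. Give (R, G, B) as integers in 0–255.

t = 11502/100 = 115.02; the t > 66 branch applies.
R = 329.7·(115.02 − 60)^(-0.1332) = 329.7·55.02^(-0.1332) = 329.7·0.58636 = 193.322.
G = 288.1·(115.02 − 60)^(-0.07551) = 288.1·55.02^(-0.07551) = 288.1·0.73888 = 212.871.
B = 255 by definition for t > 66.
Rounded: (193, 213, 255).

(193, 213, 255)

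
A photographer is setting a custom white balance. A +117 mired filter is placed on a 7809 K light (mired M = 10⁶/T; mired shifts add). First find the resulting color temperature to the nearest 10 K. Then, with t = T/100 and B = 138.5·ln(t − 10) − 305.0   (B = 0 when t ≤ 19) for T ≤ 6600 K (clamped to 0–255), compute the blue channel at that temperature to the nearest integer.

M_in = 10⁶/7809 = 128.06; M_out = 128.06 + (+117) = 245.06.
T_out = 10⁶/245.06 = 4080.7 K → 4080 K; t = 40.8.
B = 138.5·ln(40.8 − 10) − 305.0 = 138.5·ln 30.8 − 305.0 = 138.5·3.4275 − 305.0 = 169.711.
Rounded: 170.

170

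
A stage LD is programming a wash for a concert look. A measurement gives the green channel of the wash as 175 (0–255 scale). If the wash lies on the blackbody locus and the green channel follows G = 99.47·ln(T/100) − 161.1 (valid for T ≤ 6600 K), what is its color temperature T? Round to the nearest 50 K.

2950 K

ln t = (175 + 161.1) / 99.47 = 3.3789.
t = e^3.3789 = 29.339.
T = 100·t = 2934 K → 2950 K to the nearest 50 K.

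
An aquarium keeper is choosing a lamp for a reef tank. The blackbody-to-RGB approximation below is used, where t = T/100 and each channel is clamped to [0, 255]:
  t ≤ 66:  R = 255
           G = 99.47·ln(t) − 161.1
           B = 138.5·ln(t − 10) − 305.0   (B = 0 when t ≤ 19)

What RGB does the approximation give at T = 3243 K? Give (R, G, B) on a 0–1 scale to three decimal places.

(1.000, 0.725, 0.493)

t = 3243/100 = 32.43; the t ≤ 66 branch applies.
R = 255 by definition for t ≤ 66.
G = 99.47·ln 32.43 − 161.1 = 99.47·3.4791 − 161.1 = 184.964.
B = 138.5·ln(32.43 − 10) − 305.0 = 138.5·ln 22.43 − 305.0 = 138.5·3.1104 − 305.0 = 125.790.
Dividing each by 255: (1.0000, 0.7254, 0.4933) → (1.000, 0.725, 0.493).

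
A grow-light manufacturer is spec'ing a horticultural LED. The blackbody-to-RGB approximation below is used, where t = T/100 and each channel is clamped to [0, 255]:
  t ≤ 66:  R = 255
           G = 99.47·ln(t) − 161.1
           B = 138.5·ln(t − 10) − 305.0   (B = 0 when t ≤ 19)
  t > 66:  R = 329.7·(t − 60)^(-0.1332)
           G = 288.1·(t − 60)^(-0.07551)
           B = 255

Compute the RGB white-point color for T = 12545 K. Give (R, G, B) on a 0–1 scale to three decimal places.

(0.741, 0.824, 1.000)

t = 12545/100 = 125.45; the t > 66 branch applies.
R = 329.7·(125.45 − 60)^(-0.1332) = 329.7·65.45^(-0.1332) = 329.7·0.57296 = 188.903.
G = 288.1·(125.45 − 60)^(-0.07551) = 288.1·65.45^(-0.07551) = 288.1·0.72926 = 210.099.
B = 255 by definition for t > 66.
Dividing each by 255: (0.7408, 0.8239, 1.0000) → (0.741, 0.824, 1.000).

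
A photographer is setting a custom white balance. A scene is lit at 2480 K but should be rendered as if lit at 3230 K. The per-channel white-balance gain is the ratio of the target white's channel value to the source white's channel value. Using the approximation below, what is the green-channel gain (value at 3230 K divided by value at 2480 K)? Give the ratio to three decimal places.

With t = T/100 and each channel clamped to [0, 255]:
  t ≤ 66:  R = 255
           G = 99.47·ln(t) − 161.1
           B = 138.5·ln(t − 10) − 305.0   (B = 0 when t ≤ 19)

1.166

At 2480 K (t = 24.8):
  G = 99.47·ln 24.8 − 161.1 = 99.47·3.2108 − 161.1 = 158.283.
At 3230 K (t = 32.3):
  G = 99.47·ln 32.3 − 161.1 = 99.47·3.4751 − 161.1 = 184.565.
Gain = 184.565 / 158.283 = 1.1660 → 1.166.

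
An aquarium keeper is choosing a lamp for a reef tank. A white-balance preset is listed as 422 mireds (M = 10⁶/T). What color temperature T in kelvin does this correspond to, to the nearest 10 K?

2370 K

T = 10⁶ / 422 = 2369.67 K → 2370 K.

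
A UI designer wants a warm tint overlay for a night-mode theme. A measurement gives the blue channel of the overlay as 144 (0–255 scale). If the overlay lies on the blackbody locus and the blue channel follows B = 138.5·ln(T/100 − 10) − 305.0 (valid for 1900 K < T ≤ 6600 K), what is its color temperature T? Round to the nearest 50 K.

3550 K

ln(t − 10) = (144 + 305.0) / 138.5 = 3.2419.
t − 10 = e^3.2419 = 25.582, so t = 35.582.
T = 100·t = 3558 K → 3550 K to the nearest 50 K.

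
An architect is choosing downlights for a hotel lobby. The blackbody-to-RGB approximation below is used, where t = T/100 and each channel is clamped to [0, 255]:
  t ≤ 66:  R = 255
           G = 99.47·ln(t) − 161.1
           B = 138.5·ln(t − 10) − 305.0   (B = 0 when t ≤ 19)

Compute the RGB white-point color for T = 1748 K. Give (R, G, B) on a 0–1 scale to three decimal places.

(1.000, 0.484, 0.000)

t = 1748/100 = 17.48; the t ≤ 66 branch applies.
R = 255 by definition for t ≤ 66.
G = 99.47·ln 17.48 − 161.1 = 99.47·2.8611 − 161.1 = 123.489.
t = 17.48 ≤ 19, so B = 0.
Dividing each by 255: (1.0000, 0.4843, 0.0000) → (1.000, 0.484, 0.000).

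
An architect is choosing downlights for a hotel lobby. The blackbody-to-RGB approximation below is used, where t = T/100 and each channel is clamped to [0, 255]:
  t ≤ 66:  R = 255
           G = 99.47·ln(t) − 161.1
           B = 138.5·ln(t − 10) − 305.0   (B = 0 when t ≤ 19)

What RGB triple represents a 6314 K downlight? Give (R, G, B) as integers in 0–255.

(255, 251, 245)

t = 6314/100 = 63.14; the t ≤ 66 branch applies.
R = 255 by definition for t ≤ 66.
G = 99.47·ln 63.14 − 161.1 = 99.47·4.1454 − 161.1 = 251.238.
B = 138.5·ln(63.14 − 10) − 305.0 = 138.5·ln 53.14 − 305.0 = 138.5·3.9729 − 305.0 = 245.251.
Rounded: (255, 251, 245).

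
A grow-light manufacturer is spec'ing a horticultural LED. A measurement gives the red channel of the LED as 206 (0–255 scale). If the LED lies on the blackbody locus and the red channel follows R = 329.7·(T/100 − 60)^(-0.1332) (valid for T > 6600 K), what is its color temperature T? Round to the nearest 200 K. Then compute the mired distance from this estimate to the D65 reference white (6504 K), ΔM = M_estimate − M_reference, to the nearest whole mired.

(t − 60)^(-0.1332) = 206/329.7 = 0.62481.
t − 60 = 0.62481^(1/-0.1332) = 0.62481^(-7.508) = 34.152, so t = 94.152.
T = 100·t = 9415 K → 9400 K to the nearest 200 K.
M_estimate = 10⁶/9400 = 106.38; M_reference = 10⁶/6504 = 153.75.
ΔM = 106.38 − 153.75 = -47.37 → -47 mireds.

-47 mireds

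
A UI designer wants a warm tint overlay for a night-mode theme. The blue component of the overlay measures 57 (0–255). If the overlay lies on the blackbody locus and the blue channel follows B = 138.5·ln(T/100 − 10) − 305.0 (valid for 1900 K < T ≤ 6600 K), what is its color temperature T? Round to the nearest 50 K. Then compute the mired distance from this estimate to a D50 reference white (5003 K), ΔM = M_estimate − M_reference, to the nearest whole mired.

ln(t − 10) = (57 + 305.0) / 138.5 = 2.6137.
t − 10 = e^2.6137 = 13.650, so t = 23.650.
T = 100·t = 2365 K → 2350 K to the nearest 50 K.
M_estimate = 10⁶/2350 = 425.53; M_reference = 10⁶/5003 = 199.88.
ΔM = 425.53 − 199.88 = 225.65 → +226 mireds.

+226 mireds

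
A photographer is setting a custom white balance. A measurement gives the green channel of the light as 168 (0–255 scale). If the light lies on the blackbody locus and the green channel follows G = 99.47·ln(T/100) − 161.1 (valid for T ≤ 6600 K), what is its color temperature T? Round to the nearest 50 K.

2750 K

ln t = (168 + 161.1) / 99.47 = 3.3085.
t = e^3.3085 = 27.345.
T = 100·t = 2735 K → 2750 K to the nearest 50 K.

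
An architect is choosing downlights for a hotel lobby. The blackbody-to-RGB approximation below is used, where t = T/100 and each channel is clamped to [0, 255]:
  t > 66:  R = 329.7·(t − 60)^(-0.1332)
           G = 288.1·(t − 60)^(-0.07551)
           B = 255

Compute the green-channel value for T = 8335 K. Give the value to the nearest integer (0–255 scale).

t = 8335/100 = 83.35; the t > 66 branch applies.
G = 288.1·(83.35 − 60)^(-0.07551) = 288.1·23.35^(-0.07551) = 288.1·0.78828 = 227.104.
Rounded: 227.

227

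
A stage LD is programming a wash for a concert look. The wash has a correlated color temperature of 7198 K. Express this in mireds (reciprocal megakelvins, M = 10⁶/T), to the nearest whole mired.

M = 10⁶ / 7198 = 138.927 → 139 mireds.

139 mireds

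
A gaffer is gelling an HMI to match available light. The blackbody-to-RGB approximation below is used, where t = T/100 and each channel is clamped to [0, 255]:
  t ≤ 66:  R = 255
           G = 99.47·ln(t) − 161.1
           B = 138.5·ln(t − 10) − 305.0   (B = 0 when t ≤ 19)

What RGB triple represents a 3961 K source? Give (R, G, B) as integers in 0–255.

(255, 205, 164)

t = 3961/100 = 39.61; the t ≤ 66 branch applies.
R = 255 by definition for t ≤ 66.
G = 99.47·ln 39.61 − 161.1 = 99.47·3.6791 − 161.1 = 204.858.
B = 138.5·ln(39.61 − 10) − 305.0 = 138.5·ln 29.61 − 305.0 = 138.5·3.3881 − 305.0 = 164.254.
Rounded: (255, 205, 164).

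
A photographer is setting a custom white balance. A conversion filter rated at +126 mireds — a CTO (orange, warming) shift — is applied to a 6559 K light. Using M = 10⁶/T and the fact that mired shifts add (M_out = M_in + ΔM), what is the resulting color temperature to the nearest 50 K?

3600 K

M_in = 10⁶/6559 = 152.46 mireds.
M_out = 152.46 + (+126) = 278.46 mireds.
T_out = 10⁶/278.46 = 3591.2 K → 3600 K.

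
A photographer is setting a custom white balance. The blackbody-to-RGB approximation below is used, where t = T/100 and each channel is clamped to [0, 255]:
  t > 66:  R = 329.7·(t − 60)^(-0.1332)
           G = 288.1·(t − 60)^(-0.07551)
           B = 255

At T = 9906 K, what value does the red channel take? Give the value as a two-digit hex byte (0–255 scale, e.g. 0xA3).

0xCA

t = 9906/100 = 99.06; the t > 66 branch applies.
R = 329.7·(99.06 − 60)^(-0.1332) = 329.7·39.06^(-0.1332) = 329.7·0.61374 = 202.349.
Rounded: 202; in hex, 0xCA.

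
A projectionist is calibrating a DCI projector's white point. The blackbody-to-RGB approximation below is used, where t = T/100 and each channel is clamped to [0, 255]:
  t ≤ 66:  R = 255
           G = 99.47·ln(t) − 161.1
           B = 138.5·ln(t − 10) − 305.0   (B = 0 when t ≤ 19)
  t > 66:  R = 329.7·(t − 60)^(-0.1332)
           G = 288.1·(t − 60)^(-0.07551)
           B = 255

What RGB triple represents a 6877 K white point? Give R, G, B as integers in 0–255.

R=247, G=245, B=255

t = 6877/100 = 68.77; the t > 66 branch applies.
R = 329.7·(68.77 − 60)^(-0.1332) = 329.7·8.77^(-0.1332) = 329.7·0.74885 = 246.894.
G = 288.1·(68.77 − 60)^(-0.07551) = 288.1·8.77^(-0.07551) = 288.1·0.84878 = 244.533.
B = 255 by definition for t > 66.
Rounded: (247, 245, 255).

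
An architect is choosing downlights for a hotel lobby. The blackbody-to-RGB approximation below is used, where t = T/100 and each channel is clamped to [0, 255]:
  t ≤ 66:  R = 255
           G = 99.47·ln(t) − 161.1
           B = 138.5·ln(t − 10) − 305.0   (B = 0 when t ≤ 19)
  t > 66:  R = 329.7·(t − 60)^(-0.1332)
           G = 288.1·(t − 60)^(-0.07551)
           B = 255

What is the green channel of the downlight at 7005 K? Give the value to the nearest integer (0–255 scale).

242

t = 7005/100 = 70.05; the t > 66 branch applies.
G = 288.1·(70.05 − 60)^(-0.07551) = 288.1·10.05^(-0.07551) = 288.1·0.84009 = 242.030.
Rounded: 242.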